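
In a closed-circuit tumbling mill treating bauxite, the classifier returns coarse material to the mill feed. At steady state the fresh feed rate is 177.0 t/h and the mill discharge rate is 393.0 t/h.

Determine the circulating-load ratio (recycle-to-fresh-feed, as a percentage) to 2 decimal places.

CL = 122.03 %

Steady state: M = F + R.
R = M − F = 393.0 − 177.0 = 216.0 t/h
CL = 100·R/F = 100·216.0/177.0 = 122.03 %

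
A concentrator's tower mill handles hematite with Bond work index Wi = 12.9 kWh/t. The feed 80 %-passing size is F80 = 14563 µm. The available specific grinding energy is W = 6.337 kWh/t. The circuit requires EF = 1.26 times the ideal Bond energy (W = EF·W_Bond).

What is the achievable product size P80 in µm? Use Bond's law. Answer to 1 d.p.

W = 10·Wi·[P80^(−½) − F80^(−½)]
W_Bond = W / EF = 6.337 / 1.26 = 5.0294 kWh/t
⇒ 1/√P80 = W_Bond/(10·Wi) + 1/√F80
  = 5.0294/(10·12.9) + 1/√14563 = 0.038987 + 0.008287 = 0.047274
P80 = (1/0.047274)² = 21.1533² = 447.46 µm

P80 = 447.5 µm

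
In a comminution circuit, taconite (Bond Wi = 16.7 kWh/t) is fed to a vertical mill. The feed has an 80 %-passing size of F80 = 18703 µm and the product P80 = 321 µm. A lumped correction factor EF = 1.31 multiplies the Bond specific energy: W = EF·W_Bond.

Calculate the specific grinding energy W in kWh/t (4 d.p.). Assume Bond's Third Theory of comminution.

W = 10 Wi (P80^-0.5 − F80^-0.5)
1/√321 = 0.055815;  1/√18703 = 0.007312
W = 10·16.7·(0.055815 − 0.007312) = 8.0999 kWh/t
Apply correction: 8.0999 × 1.31 = 10.6109 kWh/t

W = 10.6109 kWh/t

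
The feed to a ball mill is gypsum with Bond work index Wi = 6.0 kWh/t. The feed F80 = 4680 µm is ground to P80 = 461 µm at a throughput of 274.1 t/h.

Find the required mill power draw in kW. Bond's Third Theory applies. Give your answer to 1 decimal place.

W = 10 Wi / √P80 − 10 Wi / √F80
W = 10·6.0·(1/√461 − 1/√4680) = 10·6.0·(0.031957) = 1.9174 kWh/t
Power = W × throughput = 1.9174 kWh/t × 274.1 t/h = 525.6 kW

P = 525.6 kW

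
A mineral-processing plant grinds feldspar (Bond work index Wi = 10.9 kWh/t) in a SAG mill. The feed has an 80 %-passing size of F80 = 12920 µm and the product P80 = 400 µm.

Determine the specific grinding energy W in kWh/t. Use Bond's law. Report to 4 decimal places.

W = 4.4911 kWh/t

W = 10 Wi / √P80 − 10 Wi / √F80
1/√400 = 0.050000;  1/√12920 = 0.008798
W = 10·10.9·(0.050000 − 0.008798) = 4.4911 kWh/t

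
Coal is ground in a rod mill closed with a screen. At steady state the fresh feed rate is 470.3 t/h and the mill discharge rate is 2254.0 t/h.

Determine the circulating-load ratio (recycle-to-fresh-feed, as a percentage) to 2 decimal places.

M = F + R at steady state, so:
R = M − F = 2254.0 − 470.3 = 1783.7 t/h
CL = 100·R/F = 100·1783.7/470.3 = 379.27 %

CL = 379.27 %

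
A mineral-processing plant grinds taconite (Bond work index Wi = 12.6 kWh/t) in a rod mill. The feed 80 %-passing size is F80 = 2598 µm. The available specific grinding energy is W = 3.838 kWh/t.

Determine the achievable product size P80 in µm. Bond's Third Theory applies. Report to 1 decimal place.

Bond: W = 10·Wi·(1/√P80 − 1/√F80)
P80^(−½) = W/(10 Wi) + F80^(−½)
  = 3.8380/(10·12.6) + 1/√2598 = 0.030460 + 0.019619 = 0.050079
P80 = (1/0.050079)² = 19.9683² = 398.73 µm

P80 = 398.7 µm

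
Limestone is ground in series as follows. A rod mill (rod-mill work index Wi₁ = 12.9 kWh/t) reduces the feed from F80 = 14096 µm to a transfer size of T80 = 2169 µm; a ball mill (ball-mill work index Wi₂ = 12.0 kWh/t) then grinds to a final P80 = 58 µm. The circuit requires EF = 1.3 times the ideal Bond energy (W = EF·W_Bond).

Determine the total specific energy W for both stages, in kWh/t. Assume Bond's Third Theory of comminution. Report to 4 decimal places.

Bond: W = 10·Wi·(1/√P80 − 1/√F80)
Stage 1 (14096→2169 µm, Wi₁=12.9): W₁ = 10·12.9·(0.021472 − 0.008423) = 1.6833 kWh/t
Stage 2 (2169→58 µm, Wi₂=12.0): W₂ = 10·12.0·(0.131306 − 0.021472) = 13.1801 kWh/t
W = W₁ + W₂ = 1.6833 + 13.1801 = 14.8635 kWh/t
Corrected W = EF·W_Bond = 1.3·14.8635 = 19.3225 kWh/t

W = 19.3225 kWh/t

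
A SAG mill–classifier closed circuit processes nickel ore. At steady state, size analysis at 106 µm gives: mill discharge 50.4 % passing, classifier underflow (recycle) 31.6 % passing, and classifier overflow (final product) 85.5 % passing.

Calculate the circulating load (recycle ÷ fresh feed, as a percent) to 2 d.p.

Classifier node, passing 106 µm:
r = (o − d)/(d − u)
r = (85.5 − 50.4)/(50.4 − 31.6) = 35.1/18.8 = 1.8670
CL = 100·r = 186.70 %

CL = 186.70 %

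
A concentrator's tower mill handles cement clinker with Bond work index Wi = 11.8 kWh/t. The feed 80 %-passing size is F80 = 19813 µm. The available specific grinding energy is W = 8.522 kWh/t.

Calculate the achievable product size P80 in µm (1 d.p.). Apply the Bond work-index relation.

W = 10 Wi / √P80 − 10 Wi / √F80
⇒ 1/√P80 = W/(10 Wi) + 1/√F80
  = 8.5220/(10·11.8) + 1/√19813 = 0.072220 + 0.007104 = 0.079325
P80 = (1/0.079325)² = 12.6064² = 158.92 µm

P80 = 158.9 µm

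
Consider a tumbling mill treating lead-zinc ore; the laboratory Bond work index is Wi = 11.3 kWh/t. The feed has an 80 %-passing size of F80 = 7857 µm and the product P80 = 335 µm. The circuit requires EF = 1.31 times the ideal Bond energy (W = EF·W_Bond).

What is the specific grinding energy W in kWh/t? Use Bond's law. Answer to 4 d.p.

Bond:  W = 10 Wi (1/√P − 1/√F)
1/√335 = 0.054636;  1/√7857 = 0.011282
W = 10·11.3·(0.054636 − 0.011282) = 4.8990 kWh/t
With EF = 1.31: W = 4.8990·1.31 = 6.4177 kWh/t

W = 6.4177 kWh/t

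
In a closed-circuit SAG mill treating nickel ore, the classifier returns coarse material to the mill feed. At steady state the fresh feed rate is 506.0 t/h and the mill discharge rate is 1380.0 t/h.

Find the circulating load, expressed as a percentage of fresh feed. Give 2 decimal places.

CL = 172.73 %

Discharge = new feed + return, hence
R = M − F = 1380.0 − 506.0 = 874.0 t/h
CL = 100·R/F = 100·874.0/506.0 = 172.73 %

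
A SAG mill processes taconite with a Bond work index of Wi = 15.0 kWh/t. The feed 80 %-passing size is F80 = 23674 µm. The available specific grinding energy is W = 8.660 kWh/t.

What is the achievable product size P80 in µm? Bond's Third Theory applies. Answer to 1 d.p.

P80 = 242.4 µm

W = 10·Wi·[P80^(−½) − F80^(−½)]
P80^(−½) = W/(10 Wi) + F80^(−½)
  = 8.6600/(10·15.0) + 1/√23674 = 0.057733 + 0.006499 = 0.064233
P80 = (1/0.064233)² = 15.5684² = 242.38 µm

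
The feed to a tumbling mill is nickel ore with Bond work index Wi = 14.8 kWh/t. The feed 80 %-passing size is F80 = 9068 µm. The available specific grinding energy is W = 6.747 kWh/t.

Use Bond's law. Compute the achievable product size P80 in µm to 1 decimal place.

P80 = 317.9 µm

W_Bond = 10·Wi·(1/√P₈₀ − 1/√F₈₀)
P80^-0.5 = F80^-0.5 + W/(10 Wi)
  = 6.7470/(10·14.8) + 1/√9068 = 0.045588 + 0.010501 = 0.056089
P80 = (1/0.056089)² = 17.8288² = 317.86 µm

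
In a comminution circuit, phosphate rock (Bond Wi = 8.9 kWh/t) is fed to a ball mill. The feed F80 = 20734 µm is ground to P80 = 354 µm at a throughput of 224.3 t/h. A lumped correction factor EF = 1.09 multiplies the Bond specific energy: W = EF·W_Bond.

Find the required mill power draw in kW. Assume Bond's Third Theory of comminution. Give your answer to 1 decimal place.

W = 10 Wi (P80^-0.5 − F80^-0.5)
W = 10·8.9·(1/√354 − 1/√20734) = 10·8.9·(0.046205) = 4.1122 kWh/t
W_actual = 1.09 × 4.1122 = 4.4823 kWh/t
P = W·T = 4.4823·224.3 = 1005.4 kW

P = 1005.4 kW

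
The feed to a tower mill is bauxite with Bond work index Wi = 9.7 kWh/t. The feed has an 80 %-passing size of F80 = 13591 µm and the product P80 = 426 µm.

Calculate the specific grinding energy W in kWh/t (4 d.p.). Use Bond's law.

W = 10·Wi·[P80^(−½) − F80^(−½)]
1/√426 = 0.048450;  1/√13591 = 0.008578
W = 10·9.7·(0.048450 − 0.008578) = 3.8676 kWh/t

W = 3.8676 kWh/t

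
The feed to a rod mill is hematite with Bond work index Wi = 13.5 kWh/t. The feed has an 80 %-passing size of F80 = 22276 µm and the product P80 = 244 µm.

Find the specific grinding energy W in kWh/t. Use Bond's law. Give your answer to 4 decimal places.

Bond: W = 10·Wi·(1/√P80 − 1/√F80)
1/√244 = 0.064018;  1/√22276 = 0.006700
W = 10·13.5·(0.064018 − 0.006700) = 7.7380 kWh/t

W = 7.7380 kWh/t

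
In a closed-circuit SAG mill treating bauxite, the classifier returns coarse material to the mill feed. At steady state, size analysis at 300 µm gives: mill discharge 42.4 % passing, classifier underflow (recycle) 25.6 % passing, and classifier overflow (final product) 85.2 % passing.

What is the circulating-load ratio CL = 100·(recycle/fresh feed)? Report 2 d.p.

CL = 254.76 %

Classifier node, passing 300 µm:
Fd + Rd = Ru + Fo ⇒ R/F = (o−d)/(d−u)
r = (85.2 − 42.4)/(42.4 − 25.6) = 42.8/16.8 = 2.5476
CL = 100·r = 254.76 %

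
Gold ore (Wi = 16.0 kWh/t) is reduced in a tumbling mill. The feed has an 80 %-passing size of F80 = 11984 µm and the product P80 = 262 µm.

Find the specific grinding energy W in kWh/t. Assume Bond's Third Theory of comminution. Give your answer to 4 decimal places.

W = 8.4233 kWh/t

W = 10 Wi (1/√P80 − 1/√F80)  [Bond]
1/√262 = 0.061780;  1/√11984 = 0.009135
W = 10·16.0·(0.061780 − 0.009135) = 8.4233 kWh/t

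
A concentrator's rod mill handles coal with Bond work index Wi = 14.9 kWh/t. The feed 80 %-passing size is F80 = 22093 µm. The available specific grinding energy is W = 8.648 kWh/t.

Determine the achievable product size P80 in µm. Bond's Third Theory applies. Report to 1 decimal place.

P80 = 238.4 µm

W = 10 Wi (1/√P80 − 1/√F80)  [Bond]
⇒ 1/√P80 = W/(10·Wi) + 1/√F80
  = 8.6480/(10·14.9) + 1/√22093 = 0.058040 + 0.006728 = 0.064768
P80 = (1/0.064768)² = 15.4397² = 238.38 µm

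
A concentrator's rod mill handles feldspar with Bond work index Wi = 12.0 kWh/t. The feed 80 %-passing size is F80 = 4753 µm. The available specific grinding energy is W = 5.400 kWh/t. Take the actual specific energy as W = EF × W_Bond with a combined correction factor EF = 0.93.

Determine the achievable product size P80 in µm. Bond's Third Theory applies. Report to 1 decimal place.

P80 = 252.8 µm

W = 10 Wi / √P80 − 10 Wi / √F80
W_Bond = W / EF = 5.400 / 0.93 = 5.8065 kWh/t
⇒ 1/√P80 = W_Bond/(10 Wi) + 1/√F80
  = 5.8065/(10·12.0) + 1/√4753 = 0.048387 + 0.014505 = 0.062892
P80 = (1/0.062892)² = 15.9003² = 252.82 µm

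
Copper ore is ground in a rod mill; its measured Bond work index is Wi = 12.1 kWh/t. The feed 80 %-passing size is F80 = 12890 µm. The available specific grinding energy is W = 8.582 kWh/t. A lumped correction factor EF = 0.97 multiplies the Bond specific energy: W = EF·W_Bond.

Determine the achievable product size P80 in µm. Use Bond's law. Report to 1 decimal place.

W = 10 Wi (1/√P80 − 1/√F80)  [Bond]
W_Bond = W / EF = 8.582 / 0.97 = 8.8474 kWh/t
⇒ 1/√P80 = W_Bond/(10·Wi) + 1/√F80
  = 8.8474/(10·12.1) + 1/√12890 = 0.073119 + 0.008808 = 0.081927
P80 = (1/0.081927)² = 12.2060² = 148.99 µm

P80 = 149.0 µm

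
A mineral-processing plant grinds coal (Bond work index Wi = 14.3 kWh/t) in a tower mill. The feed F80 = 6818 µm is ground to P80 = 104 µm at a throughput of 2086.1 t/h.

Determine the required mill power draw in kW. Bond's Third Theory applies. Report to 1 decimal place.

W = 10 Wi (1/√P80 − 1/√F80)  [Bond]
W = 10·14.3·(1/√104 − 1/√6818) = 10·14.3·(0.085947) = 12.2905 kWh/t
Mill draw = 12.2905 × 2086.1 = 25639.1 kW

P = 25639.1 kW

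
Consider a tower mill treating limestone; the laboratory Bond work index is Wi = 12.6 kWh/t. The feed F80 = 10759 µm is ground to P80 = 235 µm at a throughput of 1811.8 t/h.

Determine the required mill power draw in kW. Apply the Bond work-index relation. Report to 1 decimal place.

P = 12690.9 kW

Bond: W = 10·Wi·(1/√P80 − 1/√F80)
W = 10·12.6·(1/√235 − 1/√10759) = 10·12.6·(0.055592) = 7.0046 kWh/t
P_mill = W·ṁ = 7.0046·1811.8 = 12690.9 kW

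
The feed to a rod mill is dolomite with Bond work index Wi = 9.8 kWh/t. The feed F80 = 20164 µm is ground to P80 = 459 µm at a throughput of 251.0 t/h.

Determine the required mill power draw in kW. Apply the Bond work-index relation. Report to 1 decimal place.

P = 974.9 kW

W = 10 Wi (P80^-0.5 − F80^-0.5)
W = 10·9.8·(1/√459 − 1/√20164) = 10·9.8·(0.039634) = 3.8841 kWh/t
P_mill = W·ṁ = 3.8841·251.0 = 974.9 kW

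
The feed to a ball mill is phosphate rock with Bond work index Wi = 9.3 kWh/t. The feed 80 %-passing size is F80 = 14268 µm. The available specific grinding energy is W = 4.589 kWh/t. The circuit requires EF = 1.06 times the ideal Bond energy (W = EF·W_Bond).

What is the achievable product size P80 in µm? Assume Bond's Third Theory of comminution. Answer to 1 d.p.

P80 = 331.5 µm

Bond:  W = 10 Wi (1/√P − 1/√F)
W_Bond = W / EF = 4.589 / 1.06 = 4.3292 kWh/t
⇒ 1/√P80 = W_Bond/(10·Wi) + 1/√F80
  = 4.3292/(10·9.3) + 1/√14268 = 0.046551 + 0.008372 = 0.054923
P80 = (1/0.054923)² = 18.2074² = 331.51 µm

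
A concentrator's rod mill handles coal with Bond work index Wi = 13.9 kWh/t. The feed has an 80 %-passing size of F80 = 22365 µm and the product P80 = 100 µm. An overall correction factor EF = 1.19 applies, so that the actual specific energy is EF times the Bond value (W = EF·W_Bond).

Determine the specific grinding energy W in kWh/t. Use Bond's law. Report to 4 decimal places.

W = 10 Wi (P80^-0.5 − F80^-0.5)
1/√100 = 0.100000;  1/√22365 = 0.006687
W = 10·13.9·(0.100000 − 0.006687) = 12.9705 kWh/t
With EF = 1.19: W = 12.9705·1.19 = 15.4349 kWh/t

W = 15.4349 kWh/t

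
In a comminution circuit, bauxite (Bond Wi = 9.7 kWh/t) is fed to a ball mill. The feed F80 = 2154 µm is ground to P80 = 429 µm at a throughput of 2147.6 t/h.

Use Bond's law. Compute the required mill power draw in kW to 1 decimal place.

P = 5569.1 kW

Bond: W = 10·Wi·(1/√P80 − 1/√F80)
W = 10·9.7·(1/√429 − 1/√2154) = 10·9.7·(0.026734) = 2.5932 kWh/t
Power = W × throughput = 2.5932 kWh/t × 2147.6 t/h = 5569.1 kW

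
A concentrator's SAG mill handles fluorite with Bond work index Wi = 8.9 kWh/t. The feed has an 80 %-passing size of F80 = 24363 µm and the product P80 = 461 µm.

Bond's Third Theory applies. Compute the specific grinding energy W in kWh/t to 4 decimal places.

Bond:  W = 10 Wi (1/√P − 1/√F)
1/√461 = 0.046575;  1/√24363 = 0.006407
W = 10·8.9·(0.046575 − 0.006407) = 3.5749 kWh/t

W = 3.5749 kWh/t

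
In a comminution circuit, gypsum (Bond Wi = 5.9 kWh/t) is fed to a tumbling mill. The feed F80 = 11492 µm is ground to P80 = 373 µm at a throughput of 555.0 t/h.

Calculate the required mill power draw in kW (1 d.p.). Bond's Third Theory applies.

Bond: W = 10·Wi·(1/√P80 − 1/√F80)
W = 10·5.9·(1/√373 − 1/√11492) = 10·5.9·(0.042450) = 2.5045 kWh/t
Mill draw = 2.5045 × 555.0 = 1390.0 kW

P = 1390.0 kW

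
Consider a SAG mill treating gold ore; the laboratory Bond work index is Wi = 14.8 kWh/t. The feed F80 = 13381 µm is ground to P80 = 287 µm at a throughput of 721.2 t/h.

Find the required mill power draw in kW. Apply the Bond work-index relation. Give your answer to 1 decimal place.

W = 10·Wi·(P80^(-½) − F80^(-½))
W = 10·14.8·(1/√287 − 1/√13381) = 10·14.8·(0.050383) = 7.4567 kWh/t
Power = W × throughput = 7.4567 kWh/t × 721.2 t/h = 5377.8 kW

P = 5377.8 kW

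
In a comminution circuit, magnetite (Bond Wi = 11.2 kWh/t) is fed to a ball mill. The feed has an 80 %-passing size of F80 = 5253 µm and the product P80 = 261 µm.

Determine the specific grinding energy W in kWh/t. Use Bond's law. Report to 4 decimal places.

W = 10 Wi (P80^-0.5 − F80^-0.5)
1/√261 = 0.061898;  1/√5253 = 0.013797
W = 10·11.2·(0.061898 − 0.013797) = 5.3873 kWh/t

W = 5.3873 kWh/t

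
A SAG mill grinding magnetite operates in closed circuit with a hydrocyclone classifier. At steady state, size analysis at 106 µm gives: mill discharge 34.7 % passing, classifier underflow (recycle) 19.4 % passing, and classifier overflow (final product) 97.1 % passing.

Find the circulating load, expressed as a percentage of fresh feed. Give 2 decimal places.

CL = 407.84 %

Balance %-passing 106 µm (r = R/F):
(1+r)·d = r·u + o ⇒ r = (o−d)/(d−u)
r = (97.1 − 34.7)/(34.7 − 19.4) = 62.4/15.3 = 4.0784
CL = 100·r = 407.84 %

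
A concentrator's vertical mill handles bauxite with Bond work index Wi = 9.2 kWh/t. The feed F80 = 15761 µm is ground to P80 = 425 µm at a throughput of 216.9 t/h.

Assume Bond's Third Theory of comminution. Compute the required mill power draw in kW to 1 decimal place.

P = 809.0 kW

Bond: W = 10·Wi·(1/√P80 − 1/√F80)
W = 10·9.2·(1/√425 − 1/√15761) = 10·9.2·(0.040542) = 3.7298 kWh/t
Mill draw = 3.7298 × 216.9 = 809.0 kW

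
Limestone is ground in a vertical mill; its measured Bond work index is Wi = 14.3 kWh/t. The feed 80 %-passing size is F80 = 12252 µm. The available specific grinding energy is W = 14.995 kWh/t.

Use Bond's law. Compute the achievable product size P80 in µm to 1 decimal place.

P80 = 77.1 µm

Bond:  W = 10 Wi (1/√P − 1/√F)
⇒ 1/√P80 = W/(10 Wi) + 1/√F80
  = 14.9950/(10·14.3) + 1/√12252 = 0.104860 + 0.009034 = 0.113894
P80 = (1/0.113894)² = 8.7801² = 77.09 µm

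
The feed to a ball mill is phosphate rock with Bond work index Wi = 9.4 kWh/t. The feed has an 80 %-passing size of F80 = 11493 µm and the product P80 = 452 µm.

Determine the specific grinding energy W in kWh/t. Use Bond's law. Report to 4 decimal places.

W = 3.5446 kWh/t

W = 10 Wi / √P80 − 10 Wi / √F80
1/√452 = 0.047036;  1/√11493 = 0.009328
W = 10·9.4·(0.047036 − 0.009328) = 3.5446 kWh/t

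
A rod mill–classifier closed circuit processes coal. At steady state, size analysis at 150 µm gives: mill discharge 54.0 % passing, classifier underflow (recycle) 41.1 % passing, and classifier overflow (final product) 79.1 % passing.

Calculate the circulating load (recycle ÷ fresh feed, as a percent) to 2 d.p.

CL = 194.57 %

Mass balance on the −150 µm fraction:
r = (o − d)/(d − u)
r = (79.1 − 54.0)/(54.0 − 41.1) = 25.1/12.9 = 1.9457
CL = 100·r = 194.57 %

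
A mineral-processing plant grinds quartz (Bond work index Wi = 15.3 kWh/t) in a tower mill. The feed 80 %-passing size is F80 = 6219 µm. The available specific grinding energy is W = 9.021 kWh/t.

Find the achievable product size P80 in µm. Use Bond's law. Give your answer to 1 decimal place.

P80 = 194.8 µm

Bond: W = 10·Wi·(1/√P80 − 1/√F80)
P80^-0.5 = F80^-0.5 + W/(10 Wi)
  = 9.0210/(10·15.3) + 1/√6219 = 0.058961 + 0.012681 = 0.071641
P80 = (1/0.071641)² = 13.9584² = 194.84 µm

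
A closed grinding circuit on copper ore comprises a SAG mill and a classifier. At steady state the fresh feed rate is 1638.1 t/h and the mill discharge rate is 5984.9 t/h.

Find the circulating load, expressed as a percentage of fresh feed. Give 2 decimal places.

Discharge = new feed + return, hence
R = M − F = 5984.9 − 1638.1 = 4346.8 t/h
CL = 100·R/F = 100·4346.8/1638.1 = 265.36 %

CL = 265.36 %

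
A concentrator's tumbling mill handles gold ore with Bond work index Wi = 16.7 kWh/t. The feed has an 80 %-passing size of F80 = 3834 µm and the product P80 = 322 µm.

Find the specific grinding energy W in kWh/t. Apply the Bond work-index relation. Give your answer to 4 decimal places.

Bond:  W = 10 Wi (1/√P − 1/√F)
1/√322 = 0.055728;  1/√3834 = 0.016150
W = 10·16.7·(0.055728 − 0.016150) = 6.6095 kWh/t

W = 6.6095 kWh/t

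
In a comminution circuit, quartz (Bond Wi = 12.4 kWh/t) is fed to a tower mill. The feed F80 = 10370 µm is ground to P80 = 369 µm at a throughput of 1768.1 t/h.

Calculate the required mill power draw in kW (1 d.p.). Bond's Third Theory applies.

W = 10·Wi·(P80^(-½) − F80^(-½))
W = 10·12.4·(1/√369 − 1/√10370) = 10·12.4·(0.042238) = 5.2375 kWh/t
P = W·T = 5.2375·1768.1 = 9260.4 kW

P = 9260.4 kW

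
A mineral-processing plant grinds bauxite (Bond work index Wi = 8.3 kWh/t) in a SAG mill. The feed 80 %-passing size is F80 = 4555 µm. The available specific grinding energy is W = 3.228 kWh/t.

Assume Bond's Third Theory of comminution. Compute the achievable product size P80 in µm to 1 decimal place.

Bond:  W = 10 Wi (1/√P − 1/√F)
P80^-0.5 = F80^-0.5 + W/(10 Wi)
  = 3.2280/(10·8.3) + 1/√4555 = 0.038892 + 0.014817 = 0.053708
P80 = (1/0.053708)² = 18.6191² = 346.67 µm

P80 = 346.7 µm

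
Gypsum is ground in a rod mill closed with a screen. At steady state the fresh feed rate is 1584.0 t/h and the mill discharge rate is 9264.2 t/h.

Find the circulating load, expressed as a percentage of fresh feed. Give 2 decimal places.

CL = 484.86 %

Discharge = new feed + return, hence
R = M − F = 9264.2 − 1584.0 = 7680.2 t/h
CL = 100·R/F = 100·7680.2/1584.0 = 484.86 %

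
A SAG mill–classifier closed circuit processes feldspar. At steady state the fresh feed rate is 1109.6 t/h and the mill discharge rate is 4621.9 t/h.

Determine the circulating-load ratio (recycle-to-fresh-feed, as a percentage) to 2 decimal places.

Mill node: discharge = fresh + recycle.
R = M − F = 4621.9 − 1109.6 = 3512.3 t/h
CL = 100·R/F = 100·3512.3/1109.6 = 316.54 %

CL = 316.54 %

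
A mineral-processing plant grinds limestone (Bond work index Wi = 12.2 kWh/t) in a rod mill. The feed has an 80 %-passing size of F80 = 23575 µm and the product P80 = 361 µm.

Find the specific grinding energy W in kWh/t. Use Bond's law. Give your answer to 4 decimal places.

W = 10 Wi (1/√P80 − 1/√F80)  [Bond]
1/√361 = 0.052632;  1/√23575 = 0.006513
W = 10·12.2·(0.052632 − 0.006513) = 5.6265 kWh/t

W = 5.6265 kWh/t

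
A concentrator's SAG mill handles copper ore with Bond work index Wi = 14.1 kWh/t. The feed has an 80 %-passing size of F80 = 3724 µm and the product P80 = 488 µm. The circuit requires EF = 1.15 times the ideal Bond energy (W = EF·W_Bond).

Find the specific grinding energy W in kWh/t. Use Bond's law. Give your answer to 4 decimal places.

W = 4.6831 kWh/t

Bond: W = 10·Wi·(1/√P80 − 1/√F80)
1/√488 = 0.045268;  1/√3724 = 0.016387
W = 10·14.1·(0.045268 − 0.016387) = 4.0722 kWh/t
With EF = 1.15: W = 4.0722·1.15 = 4.6831 kWh/t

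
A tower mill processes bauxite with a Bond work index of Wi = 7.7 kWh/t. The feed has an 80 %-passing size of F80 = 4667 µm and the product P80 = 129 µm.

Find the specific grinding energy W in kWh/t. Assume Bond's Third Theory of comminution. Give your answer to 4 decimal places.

W = 5.6523 kWh/t

W = 10·Wi·(P80^(-½) − F80^(-½))
1/√129 = 0.088045;  1/√4667 = 0.014638
W = 10·7.7·(0.088045 − 0.014638) = 5.6523 kWh/t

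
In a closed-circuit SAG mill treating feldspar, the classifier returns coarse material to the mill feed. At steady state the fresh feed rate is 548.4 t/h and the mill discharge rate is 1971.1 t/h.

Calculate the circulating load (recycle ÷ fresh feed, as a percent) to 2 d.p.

CL = 259.43 %

Discharge = new feed + return, hence
R = M − F = 1971.1 − 548.4 = 1422.7 t/h
CL = 100·R/F = 100·1422.7/548.4 = 259.43 %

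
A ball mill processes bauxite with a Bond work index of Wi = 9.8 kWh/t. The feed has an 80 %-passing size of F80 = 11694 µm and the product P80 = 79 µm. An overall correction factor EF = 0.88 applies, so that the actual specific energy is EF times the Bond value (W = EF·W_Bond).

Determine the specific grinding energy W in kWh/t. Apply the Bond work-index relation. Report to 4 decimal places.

Bond:  W = 10 Wi (1/√P − 1/√F)
1/√79 = 0.112509;  1/√11694 = 0.009247
W = 10·9.8·(0.112509 − 0.009247) = 10.1196 kWh/t
Apply correction: 10.1196 × 0.88 = 8.9053 kWh/t

W = 8.9053 kWh/t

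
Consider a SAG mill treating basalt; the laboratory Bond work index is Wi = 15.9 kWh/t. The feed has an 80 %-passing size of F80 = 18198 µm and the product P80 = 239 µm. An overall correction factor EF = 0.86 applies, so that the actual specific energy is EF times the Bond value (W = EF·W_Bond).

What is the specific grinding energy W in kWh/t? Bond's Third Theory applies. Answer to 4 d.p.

W = 7.8313 kWh/t

Bond:  W = 10 Wi (1/√P − 1/√F)
1/√239 = 0.064685;  1/√18198 = 0.007413
W = 10·15.9·(0.064685 − 0.007413) = 9.1062 kWh/t
Corrected W = EF·W_Bond = 0.86·9.1062 = 7.8313 kWh/t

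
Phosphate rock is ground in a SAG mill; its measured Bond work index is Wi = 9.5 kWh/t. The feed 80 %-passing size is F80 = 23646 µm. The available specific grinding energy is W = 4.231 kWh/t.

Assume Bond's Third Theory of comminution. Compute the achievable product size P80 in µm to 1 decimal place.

P80 = 383.9 µm

W = 10·Wi·[P80^(−½) − F80^(−½)]
⇒ 1/√P80 = W/(10·Wi) + 1/√F80
  = 4.2310/(10·9.5) + 1/√23646 = 0.044537 + 0.006503 = 0.051040
P80 = (1/0.051040)² = 19.5925² = 383.87 µm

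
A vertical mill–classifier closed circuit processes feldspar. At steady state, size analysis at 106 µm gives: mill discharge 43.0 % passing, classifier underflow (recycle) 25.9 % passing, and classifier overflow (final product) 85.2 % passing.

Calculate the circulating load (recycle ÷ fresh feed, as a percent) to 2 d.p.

Classifier node, passing 106 µm:
(1+r)·d = r·u + o ⇒ r = (o−d)/(d−u)
r = (85.2 − 43.0)/(43.0 − 25.9) = 42.2/17.1 = 2.4678
CL = 100·r = 246.78 %

CL = 246.78 %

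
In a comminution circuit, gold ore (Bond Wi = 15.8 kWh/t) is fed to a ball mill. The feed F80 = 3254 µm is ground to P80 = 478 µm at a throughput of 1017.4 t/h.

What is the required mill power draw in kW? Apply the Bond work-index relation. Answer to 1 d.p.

P = 4534.5 kW

Bond:  W = 10 Wi (1/√P − 1/√F)
W = 10·15.8·(1/√478 − 1/√3254) = 10·15.8·(0.028209) = 4.4570 kWh/t
Mill draw = 4.4570 × 1017.4 = 4534.5 kW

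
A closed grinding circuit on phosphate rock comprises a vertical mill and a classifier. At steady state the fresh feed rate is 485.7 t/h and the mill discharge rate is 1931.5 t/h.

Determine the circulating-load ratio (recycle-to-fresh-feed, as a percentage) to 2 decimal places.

CL = 297.67 %

Discharge = new feed + return, hence
R = M − F = 1931.5 − 485.7 = 1445.8 t/h
CL = 100·R/F = 100·1445.8/485.7 = 297.67 %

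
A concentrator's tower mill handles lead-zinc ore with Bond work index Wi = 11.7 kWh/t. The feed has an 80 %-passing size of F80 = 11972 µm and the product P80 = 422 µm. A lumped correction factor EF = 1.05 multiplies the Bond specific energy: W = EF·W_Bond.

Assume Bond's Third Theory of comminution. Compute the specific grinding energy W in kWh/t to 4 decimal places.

Bond: W = 10·Wi·(1/√P80 − 1/√F80)
1/√422 = 0.048679;  1/√11972 = 0.009139
W = 10·11.7·(0.048679 − 0.009139) = 4.6262 kWh/t
Apply correction: 4.6262 × 1.05 = 4.8575 kWh/t

W = 4.8575 kWh/t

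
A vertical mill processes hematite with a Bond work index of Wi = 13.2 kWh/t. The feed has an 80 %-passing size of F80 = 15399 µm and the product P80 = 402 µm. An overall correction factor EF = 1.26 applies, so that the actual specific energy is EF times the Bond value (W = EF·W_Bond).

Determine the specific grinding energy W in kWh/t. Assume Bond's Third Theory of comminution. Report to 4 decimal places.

Bond: W = 10·Wi·(1/√P80 − 1/√F80)
1/√402 = 0.049875;  1/√15399 = 0.008058
W = 10·13.2·(0.049875 − 0.008058) = 5.5198 kWh/t
Corrected W = EF·W_Bond = 1.26·5.5198 = 6.9550 kWh/t

W = 6.9550 kWh/t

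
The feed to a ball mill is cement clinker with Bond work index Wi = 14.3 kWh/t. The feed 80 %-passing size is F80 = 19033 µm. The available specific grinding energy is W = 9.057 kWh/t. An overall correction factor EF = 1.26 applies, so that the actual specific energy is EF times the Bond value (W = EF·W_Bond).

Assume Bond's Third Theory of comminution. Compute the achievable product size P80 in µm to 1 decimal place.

W = 10·Wi·(P80^(-½) − F80^(-½))
W_Bond = W / EF = 9.057 / 1.26 = 7.1881 kWh/t
⇒ 1/√P80 = W_Bond/(10·Wi) + 1/√F80
  = 7.1881/(10·14.3) + 1/√19033 = 0.050266 + 0.007248 = 0.057515
P80 = (1/0.057515)² = 17.3868² = 302.30 µm

P80 = 302.3 µm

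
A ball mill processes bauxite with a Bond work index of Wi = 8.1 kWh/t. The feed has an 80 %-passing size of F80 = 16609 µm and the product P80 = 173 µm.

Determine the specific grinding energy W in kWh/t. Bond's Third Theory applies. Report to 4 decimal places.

W = 10 Wi / √P80 − 10 Wi / √F80
1/√173 = 0.076029;  1/√16609 = 0.007759
W = 10·8.1·(0.076029 − 0.007759) = 5.5298 kWh/t

W = 5.5298 kWh/t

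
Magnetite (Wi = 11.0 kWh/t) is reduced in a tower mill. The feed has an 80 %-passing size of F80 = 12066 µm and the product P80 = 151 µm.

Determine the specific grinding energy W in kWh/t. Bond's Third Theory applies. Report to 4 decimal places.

Bond: W = 10·Wi·(1/√P80 − 1/√F80)
1/√151 = 0.081379;  1/√12066 = 0.009104
W = 10·11.0·(0.081379 − 0.009104) = 7.9503 kWh/t

W = 7.9503 kWh/t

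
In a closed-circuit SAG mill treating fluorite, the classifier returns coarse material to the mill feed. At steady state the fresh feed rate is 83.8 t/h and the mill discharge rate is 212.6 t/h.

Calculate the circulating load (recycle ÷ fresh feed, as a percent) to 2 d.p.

CL = 153.70 %

Discharge = new feed + return, hence
R = M − F = 212.6 − 83.8 = 128.8 t/h
CL = 100·R/F = 100·128.8/83.8 = 153.70 %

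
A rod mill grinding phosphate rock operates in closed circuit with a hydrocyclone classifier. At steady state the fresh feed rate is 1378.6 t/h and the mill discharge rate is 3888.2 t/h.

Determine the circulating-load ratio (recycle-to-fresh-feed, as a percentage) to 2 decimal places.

Discharge = new feed + return, hence
R = M − F = 3888.2 − 1378.6 = 2509.6 t/h
CL = 100·R/F = 100·2509.6/1378.6 = 182.04 %

CL = 182.04 %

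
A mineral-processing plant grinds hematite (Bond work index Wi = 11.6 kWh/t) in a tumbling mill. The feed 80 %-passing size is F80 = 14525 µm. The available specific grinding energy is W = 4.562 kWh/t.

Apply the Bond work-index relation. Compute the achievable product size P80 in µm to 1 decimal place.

P80 = 440.9 µm

Bond: W = 10·Wi·(1/√P80 − 1/√F80)
P80^(−½) = W/(10 Wi) + F80^(−½)
  = 4.5620/(10·11.6) + 1/√14525 = 0.039328 + 0.008297 = 0.047625
P80 = (1/0.047625)² = 20.9974² = 440.89 µm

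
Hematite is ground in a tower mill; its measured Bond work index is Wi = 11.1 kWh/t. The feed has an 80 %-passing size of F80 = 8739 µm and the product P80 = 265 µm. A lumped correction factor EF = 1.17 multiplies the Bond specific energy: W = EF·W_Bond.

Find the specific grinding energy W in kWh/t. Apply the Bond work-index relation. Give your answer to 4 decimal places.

Bond: W = 10·Wi·(1/√P80 − 1/√F80)
1/√265 = 0.061430;  1/√8739 = 0.010697
W = 10·11.1·(0.061430 − 0.010697) = 5.6313 kWh/t
Apply correction: 5.6313 × 1.17 = 6.5886 kWh/t

W = 6.5886 kWh/t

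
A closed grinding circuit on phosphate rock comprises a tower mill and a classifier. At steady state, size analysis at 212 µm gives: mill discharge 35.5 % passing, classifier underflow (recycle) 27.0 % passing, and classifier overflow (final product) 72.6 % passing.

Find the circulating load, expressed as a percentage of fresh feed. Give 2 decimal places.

Classifier node, passing 212 µm:
r = (o − d)/(d − u)
r = (72.6 − 35.5)/(35.5 − 27.0) = 37.1/8.5 = 4.3647
CL = 100·r = 436.47 %

CL = 436.47 %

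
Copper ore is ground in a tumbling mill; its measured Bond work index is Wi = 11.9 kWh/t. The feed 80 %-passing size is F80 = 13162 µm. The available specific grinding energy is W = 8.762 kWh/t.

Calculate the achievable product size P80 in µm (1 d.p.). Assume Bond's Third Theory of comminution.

P80 = 147.5 µm

W = 10·Wi·(P80^(-½) − F80^(-½))
⇒ 1/√P80 = W/(10·Wi) + 1/√F80
  = 8.7620/(10·11.9) + 1/√13162 = 0.073630 + 0.008716 = 0.082347
P80 = (1/0.082347)² = 12.1438² = 147.47 µm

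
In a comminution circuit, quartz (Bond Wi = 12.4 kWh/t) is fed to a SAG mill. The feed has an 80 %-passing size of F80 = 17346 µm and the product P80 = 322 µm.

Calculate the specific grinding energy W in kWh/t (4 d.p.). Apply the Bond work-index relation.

W = 10·Wi·[P80^(−½) − F80^(−½)]
1/√322 = 0.055728;  1/√17346 = 0.007593
W = 10·12.4·(0.055728 − 0.007593) = 5.9687 kWh/t

W = 5.9687 kWh/t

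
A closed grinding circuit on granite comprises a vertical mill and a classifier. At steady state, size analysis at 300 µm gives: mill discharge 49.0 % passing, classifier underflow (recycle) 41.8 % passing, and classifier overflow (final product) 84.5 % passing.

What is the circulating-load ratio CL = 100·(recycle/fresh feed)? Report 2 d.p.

CL = 493.06 %

Two-product formula at 300 µm:
r = (o − d)/(d − u)
r = (84.5 − 49.0)/(49.0 − 41.8) = 35.5/7.2 = 4.9306
CL = 100·r = 493.06 %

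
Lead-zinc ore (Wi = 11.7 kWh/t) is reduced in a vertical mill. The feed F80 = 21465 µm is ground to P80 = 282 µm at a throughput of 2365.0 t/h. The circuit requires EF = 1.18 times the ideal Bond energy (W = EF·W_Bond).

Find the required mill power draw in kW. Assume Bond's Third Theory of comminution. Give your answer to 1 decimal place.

W = 10·Wi·(P80^(-½) − F80^(-½))
W = 10·11.7·(1/√282 − 1/√21465) = 10·11.7·(0.052724) = 6.1687 kWh/t
W_actual = 1.18 × 6.1687 = 7.2790 kWh/t
Power = W × throughput = 7.2790 kWh/t × 2365.0 t/h = 17214.9 kW

P = 17214.9 kW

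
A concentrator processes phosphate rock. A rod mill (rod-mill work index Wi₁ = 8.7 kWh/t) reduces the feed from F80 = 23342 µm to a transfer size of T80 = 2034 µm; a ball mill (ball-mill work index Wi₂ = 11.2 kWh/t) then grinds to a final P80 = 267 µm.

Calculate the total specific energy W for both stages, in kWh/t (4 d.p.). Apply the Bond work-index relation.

W = 10·Wi·(P80^(-½) − F80^(-½))
Stage 1 (23342→2034 µm, Wi₁=8.7): W₁ = 10·8.7·(0.022173 − 0.006545) = 1.3596 kWh/t
Stage 2 (2034→267 µm, Wi₂=11.2): W₂ = 10·11.2·(0.061199 − 0.022173) = 4.3709 kWh/t
W = W₁ + W₂ = 1.3596 + 4.3709 = 5.7305 kWh/t

W = 5.7305 kWh/t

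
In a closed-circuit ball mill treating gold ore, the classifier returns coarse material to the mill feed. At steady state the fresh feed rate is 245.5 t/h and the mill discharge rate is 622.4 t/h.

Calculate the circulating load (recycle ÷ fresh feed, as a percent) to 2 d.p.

M = F + R at steady state, so:
R = M − F = 622.4 − 245.5 = 376.9 t/h
CL = 100·R/F = 100·376.9/245.5 = 153.52 %

CL = 153.52 %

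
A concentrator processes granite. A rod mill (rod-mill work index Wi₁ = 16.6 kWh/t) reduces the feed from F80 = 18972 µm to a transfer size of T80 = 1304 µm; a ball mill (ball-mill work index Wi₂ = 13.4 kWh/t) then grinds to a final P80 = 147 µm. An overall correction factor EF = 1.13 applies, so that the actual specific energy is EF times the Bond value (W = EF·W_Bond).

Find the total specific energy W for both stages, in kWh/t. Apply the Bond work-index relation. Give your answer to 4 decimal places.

W = 12.1284 kWh/t

W = 10 Wi (1/√P80 − 1/√F80)  [Bond]
Stage 1 (18972→1304 µm, Wi₁=16.6): W₁ = 10·16.6·(0.027692 − 0.007260) = 3.3918 kWh/t
Stage 2 (1304→147 µm, Wi₂=13.4): W₂ = 10·13.4·(0.082479 − 0.027692) = 7.3413 kWh/t
W = W₁ + W₂ = 3.3918 + 7.3413 = 10.7331 kWh/t
With EF = 1.13: W = 10.7331·1.13 = 12.1284 kWh/t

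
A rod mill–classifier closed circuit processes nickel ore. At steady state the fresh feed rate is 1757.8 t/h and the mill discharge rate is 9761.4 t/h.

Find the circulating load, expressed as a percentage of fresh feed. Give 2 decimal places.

CL = 455.32 %

Steady state: M = F + R.
R = M − F = 9761.4 − 1757.8 = 8003.6 t/h
CL = 100·R/F = 100·8003.6/1757.8 = 455.32 %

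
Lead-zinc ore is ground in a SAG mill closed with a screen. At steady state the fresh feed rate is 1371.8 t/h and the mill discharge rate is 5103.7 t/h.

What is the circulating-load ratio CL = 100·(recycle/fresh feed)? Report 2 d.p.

Steady state: M = F + R.
R = M − F = 5103.7 − 1371.8 = 3731.9 t/h
CL = 100·R/F = 100·3731.9/1371.8 = 272.04 %

CL = 272.04 %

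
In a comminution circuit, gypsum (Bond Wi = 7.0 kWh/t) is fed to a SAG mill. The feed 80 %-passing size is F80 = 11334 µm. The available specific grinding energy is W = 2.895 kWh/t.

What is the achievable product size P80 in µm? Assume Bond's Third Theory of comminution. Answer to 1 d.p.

Bond: W = 10·Wi·(1/√P80 − 1/√F80)
P80^-0.5 = F80^-0.5 + W/(10 Wi)
  = 2.8950/(10·7.0) + 1/√11334 = 0.041357 + 0.009393 = 0.050750
P80 = (1/0.050750)² = 19.7043² = 388.26 µm

P80 = 388.3 µm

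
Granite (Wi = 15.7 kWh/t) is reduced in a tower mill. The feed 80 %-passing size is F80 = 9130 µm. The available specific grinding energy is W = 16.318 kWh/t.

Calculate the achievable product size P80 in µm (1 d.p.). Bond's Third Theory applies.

W = 10 Wi / √P80 − 10 Wi / √F80
1/√P80 = 1/√F80 + W/(10·Wi)
  = 16.3180/(10·15.7) + 1/√9130 = 0.103936 + 0.010466 = 0.114402
P80 = (1/0.114402)² = 8.7411² = 76.41 µm

P80 = 76.4 µm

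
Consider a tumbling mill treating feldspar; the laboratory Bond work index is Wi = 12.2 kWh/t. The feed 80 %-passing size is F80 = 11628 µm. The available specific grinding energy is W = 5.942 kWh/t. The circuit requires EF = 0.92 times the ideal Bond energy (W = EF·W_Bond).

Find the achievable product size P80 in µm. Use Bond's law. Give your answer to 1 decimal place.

P80 = 258.4 µm

W = 10·Wi·(P80^(-½) − F80^(-½))
W_Bond = W / EF = 5.942 / 0.92 = 6.4587 kWh/t
P80^-0.5 = F80^-0.5 + W_Bond/(10 Wi)
  = 6.4587/(10·12.2) + 1/√11628 = 0.052940 + 0.009274 = 0.062214
P80 = (1/0.062214)² = 16.0736² = 258.36 µm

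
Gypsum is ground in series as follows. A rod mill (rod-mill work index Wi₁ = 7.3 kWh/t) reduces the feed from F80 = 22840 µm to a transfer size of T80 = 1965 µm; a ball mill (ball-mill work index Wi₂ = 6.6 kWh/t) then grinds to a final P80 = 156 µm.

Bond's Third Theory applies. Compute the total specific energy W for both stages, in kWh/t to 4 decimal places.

W = 10 Wi (P80^-0.5 − F80^-0.5)
Stage 1 (22840→1965 µm, Wi₁=7.3): W₁ = 10·7.3·(0.022559 − 0.006617) = 1.1638 kWh/t
Stage 2 (1965→156 µm, Wi₂=6.6): W₂ = 10·6.6·(0.080064 − 0.022559) = 3.7953 kWh/t
W = W₁ + W₂ = 1.1638 + 3.7953 = 4.9591 kWh/t

W = 4.9591 kWh/t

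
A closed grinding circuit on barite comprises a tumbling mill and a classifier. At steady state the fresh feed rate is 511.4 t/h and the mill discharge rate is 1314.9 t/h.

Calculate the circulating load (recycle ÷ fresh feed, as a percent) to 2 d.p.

Steady state: M = F + R.
R = M − F = 1314.9 − 511.4 = 803.5 t/h
CL = 100·R/F = 100·803.5/511.4 = 157.12 %

CL = 157.12 %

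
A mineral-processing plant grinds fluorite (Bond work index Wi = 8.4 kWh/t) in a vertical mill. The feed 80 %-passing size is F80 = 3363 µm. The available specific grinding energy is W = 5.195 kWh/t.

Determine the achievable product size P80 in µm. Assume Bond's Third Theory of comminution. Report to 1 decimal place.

P80 = 159.9 µm

Bond: W = 10·Wi·(1/√P80 − 1/√F80)
P80^-0.5 = F80^-0.5 + W/(10 Wi)
  = 5.1950/(10·8.4) + 1/√3363 = 0.061845 + 0.017244 = 0.079089
P80 = (1/0.079089)² = 12.6440² = 159.87 µm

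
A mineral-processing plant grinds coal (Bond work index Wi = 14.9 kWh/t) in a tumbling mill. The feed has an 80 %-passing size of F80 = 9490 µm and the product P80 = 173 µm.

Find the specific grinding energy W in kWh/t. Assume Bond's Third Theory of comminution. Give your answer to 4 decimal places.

W = 9.7987 kWh/t

W = 10 Wi / √P80 − 10 Wi / √F80
1/√173 = 0.076029;  1/√9490 = 0.010265
W = 10·14.9·(0.076029 − 0.010265) = 9.7987 kWh/t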